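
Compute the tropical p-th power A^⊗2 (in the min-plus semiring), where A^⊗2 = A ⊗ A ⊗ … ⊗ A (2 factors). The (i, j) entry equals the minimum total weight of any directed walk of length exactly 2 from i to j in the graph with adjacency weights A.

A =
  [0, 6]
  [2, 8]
A^⊗2 =
  [0, 6]
  [2, 8]

Each entry (A^⊗2)_ij equals the minimum over all length-2 walks i = v_0 → v_1 → … → v_2 = j of Σ_t A[v_t][v_{t+1}]. For example, for (i, j) = (0, 1) we minimise over 2 possible intermediate vertex sequences; the minimum is 6, attained along the walk 0 → 0 → 1.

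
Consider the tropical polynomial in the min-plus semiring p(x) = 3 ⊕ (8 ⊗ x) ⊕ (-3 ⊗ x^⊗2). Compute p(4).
p(4) = 3

A tropical monomial a ⊗ x^⊗i evaluates to a + i · x. Evaluating each term at x = 4:
  Term 0 contributes 3 + 0 · 4 = 3
  Term 1 contributes 8 + 1 · 4 = 12
  Term 2 contributes -3 + 2 · 4 = 5
p(4) = ⊕ of these = min[3, 12, 5] = 3.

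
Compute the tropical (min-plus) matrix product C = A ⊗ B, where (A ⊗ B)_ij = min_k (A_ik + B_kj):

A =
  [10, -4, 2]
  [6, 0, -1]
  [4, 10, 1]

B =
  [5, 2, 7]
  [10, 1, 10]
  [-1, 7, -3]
A ⊗ B =
  [1, -3, -1]
  [-2, 1, -4]
  [0, 6, -2]

Apply the min-plus product entry-by-entry:
  C[0][0] = min over k of (A[0][0] + B[0][0] = 10 + 5 = 15, A[0][1] + B[1][0] = -4 + 10 = 6, A[0][2] + B[2][0] = 2 + -1 = 1) = 1 (attained at k = 2)
  C[0][1] = min over k of (A[0][0] + B[0][1] = 10 + 2 = 12, A[0][1] + B[1][1] = -4 + 1 = -3, A[0][2] + B[2][1] = 2 + 7 = 9) = -3 (attained at k = 1)
  C[0][2] = min over k of (A[0][0] + B[0][2] = 10 + 7 = 17, A[0][1] + B[1][2] = -4 + 10 = 6, A[0][2] + B[2][2] = 2 + -3 = -1) = -1 (attained at k = 2)
  C[1][0] = min over k of (A[1][0] + B[0][0] = 6 + 5 = 11, A[1][1] + B[1][0] = 0 + 10 = 10, A[1][2] + B[2][0] = -1 + -1 = -2) = -2 (attained at k = 2)
  C[1][1] = min over k of (A[1][0] + B[0][1] = 6 + 2 = 8, A[1][1] + B[1][1] = 0 + 1 = 1, A[1][2] + B[2][1] = -1 + 7 = 6) = 1 (attained at k = 1)
  C[1][2] = min over k of (A[1][0] + B[0][2] = 6 + 7 = 13, A[1][1] + B[1][2] = 0 + 10 = 10, A[1][2] + B[2][2] = -1 + -3 = -4) = -4 (attained at k = 2)
  C[2][0] = min over k of (A[2][0] + B[0][0] = 4 + 5 = 9, A[2][1] + B[1][0] = 10 + 10 = 20, A[2][2] + B[2][0] = 1 + -1 = 0) = 0 (attained at k = 2)
  C[2][1] = min over k of (A[2][0] + B[0][1] = 4 + 2 = 6, A[2][1] + B[1][1] = 10 + 1 = 11, A[2][2] + B[2][1] = 1 + 7 = 8) = 6 (attained at k = 0)
  C[2][2] = min over k of (A[2][0] + B[0][2] = 4 + 7 = 11, A[2][1] + B[1][2] = 10 + 10 = 20, A[2][2] + B[2][2] = 1 + -3 = -2) = -2 (attained at k = 2)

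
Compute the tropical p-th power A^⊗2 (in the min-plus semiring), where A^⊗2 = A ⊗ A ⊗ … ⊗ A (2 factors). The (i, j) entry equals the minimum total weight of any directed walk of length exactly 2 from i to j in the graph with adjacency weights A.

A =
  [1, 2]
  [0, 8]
A^⊗2 =
  [2, 3]
  [1, 2]

Each entry (A^⊗2)_ij equals the minimum over all length-2 walks i = v_0 → v_1 → … → v_2 = j of Σ_t A[v_t][v_{t+1}]. For example, for (i, j) = (0, 1) we minimise over 2 possible intermediate vertex sequences; the minimum is 3, attained along the walk 0 → 0 → 1.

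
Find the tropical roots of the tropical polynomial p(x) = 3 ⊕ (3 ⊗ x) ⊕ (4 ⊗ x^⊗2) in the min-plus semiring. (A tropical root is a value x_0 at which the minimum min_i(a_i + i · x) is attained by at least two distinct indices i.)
Roots: {-1, 0}

Each tropical root is a break point of the lower envelope of the lines y = a_i + i · x (there are 3 lines, with slopes 0, 1, ..., 2). Only the lines that attain the minimum somewhere contribute to roots; other lines are dominated. Here the surviving (envelope) indices are i = 2, i = 1, i = 0.
Intersections between consecutive envelope lines give the roots: for adjacent envelope indices i < j the intersection is x = (a_i − a_j) / (j − i). Reading off the sorted break points: {-1, 0}.
Verification: at each break x_0, at least two indices attain the minimum of min_i(a_i + i · x_0).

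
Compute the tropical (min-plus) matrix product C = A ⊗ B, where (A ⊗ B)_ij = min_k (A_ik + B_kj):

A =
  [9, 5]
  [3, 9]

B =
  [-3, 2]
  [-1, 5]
A ⊗ B =
  [4, 10]
  [0, 5]

Apply the min-plus product entry-by-entry:
  C[0][0] = min over k of (A[0][0] + B[0][0] = 9 + -3 = 6, A[0][1] + B[1][0] = 5 + -1 = 4) = 4 (attained at k = 1)
  C[0][1] = min over k of (A[0][0] + B[0][1] = 9 + 2 = 11, A[0][1] + B[1][1] = 5 + 5 = 10) = 10 (attained at k = 1)
  C[1][0] = min over k of (A[1][0] + B[0][0] = 3 + -3 = 0, A[1][1] + B[1][0] = 9 + -1 = 8) = 0 (attained at k = 0)
  C[1][1] = min over k of (A[1][0] + B[0][1] = 3 + 2 = 5, A[1][1] + B[1][1] = 9 + 5 = 14) = 5 (attained at k = 0)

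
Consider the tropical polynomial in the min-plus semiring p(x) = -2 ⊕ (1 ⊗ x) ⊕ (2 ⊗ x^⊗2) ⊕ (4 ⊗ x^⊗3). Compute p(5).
p(5) = -2

A tropical monomial a ⊗ x^⊗i evaluates to a + i · x. Evaluating each term at x = 5:
  Term 0 contributes -2 + 0 · 5 = -2
  Term 1 contributes 1 + 1 · 5 = 6
  Term 2 contributes 2 + 2 · 5 = 12
  Term 3 contributes 4 + 3 · 5 = 19
p(5) = ⊕ of these = min[-2, 6, 12, 19] = -2.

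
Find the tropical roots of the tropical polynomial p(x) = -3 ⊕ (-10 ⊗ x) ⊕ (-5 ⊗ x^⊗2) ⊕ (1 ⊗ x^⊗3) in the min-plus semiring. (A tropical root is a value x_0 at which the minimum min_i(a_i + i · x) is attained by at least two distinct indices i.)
Roots: {-6, -5, 7}

Each tropical root is a break point of the lower envelope of the lines y = a_i + i · x (there are 4 lines, with slopes 0, 1, ..., 3). Only the lines that attain the minimum somewhere contribute to roots; other lines are dominated. Here the surviving (envelope) indices are i = 3, i = 2, i = 1, i = 0.
Intersections between consecutive envelope lines give the roots: for adjacent envelope indices i < j the intersection is x = (a_i − a_j) / (j − i). Reading off the sorted break points: {-6, -5, 7}.
Verification: at each break x_0, at least two indices attain the minimum of min_i(a_i + i · x_0).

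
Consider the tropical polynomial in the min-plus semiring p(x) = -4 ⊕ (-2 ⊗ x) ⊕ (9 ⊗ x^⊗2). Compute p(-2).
p(-2) = -4

A tropical monomial a ⊗ x^⊗i evaluates to a + i · x. Evaluating each term at x = -2:
  Term 0 contributes -4 + 0 · -2 = -4
  Term 1 contributes -2 + 1 · -2 = -4
  Term 2 contributes 9 + 2 · -2 = 5
p(-2) = ⊕ of these = min[-4, -4, 5] = -4.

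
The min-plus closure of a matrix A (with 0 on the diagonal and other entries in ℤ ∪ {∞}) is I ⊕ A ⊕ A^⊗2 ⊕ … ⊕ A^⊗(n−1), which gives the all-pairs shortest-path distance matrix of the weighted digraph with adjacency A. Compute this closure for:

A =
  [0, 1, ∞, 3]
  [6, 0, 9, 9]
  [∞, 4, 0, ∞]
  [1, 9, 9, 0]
Closure =
  [0, 1, 10, 3]
  [6, 0, 9, 9]
  [10, 4, 0, 13]
  [1, 2, 9, 0]

This is the Floyd-Warshall all-pairs shortest-path computation. For each intermediate vertex k = 0, 1, …, 3, update dist[i][j] ← min(dist[i][j], dist[i][k] + dist[k][j]). The final matrix gives, for each (i, j), the minimum total weight of any directed path from i to j (possibly empty when i = j).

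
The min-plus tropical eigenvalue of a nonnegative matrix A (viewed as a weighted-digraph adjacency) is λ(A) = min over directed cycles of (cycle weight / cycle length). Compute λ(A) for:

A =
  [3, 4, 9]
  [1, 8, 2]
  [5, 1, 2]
λ(A) = 3/2

Enumerate directed cycles and compute their means (weight / length). Sample:
  cycle 0 → 0: weight = 3, length = 1, mean = 3/1 ≈ 3.000
  cycle 1 → 1: weight = 8, length = 1, mean = 8/1 ≈ 8.000
  cycle 2 → 2: weight = 2, length = 1, mean = 2/1 ≈ 2.000
  cycle 0 → 1 → 0: weight = 5, length = 2, mean = 5/2 ≈ 2.500
  cycle 0 → 2 → 0: weight = 14, length = 2, mean = 14/2 ≈ 7.000
  cycle 1 → 0 → 1: weight = 5, length = 2, mean = 5/2 ≈ 2.500
Minimum mean = 1.500, attained e.g. along the cycle 1 → 2 → 1 with weight 3 and length 2. So λ(A) = 3/2 = 3/2.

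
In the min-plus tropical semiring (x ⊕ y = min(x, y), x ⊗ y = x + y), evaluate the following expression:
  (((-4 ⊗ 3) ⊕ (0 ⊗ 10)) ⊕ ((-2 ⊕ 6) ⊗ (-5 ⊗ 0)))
(((-4 ⊗ 3) ⊕ (0 ⊗ 10)) ⊕ ((-2 ⊕ 6) ⊗ (-5 ⊗ 0))) = -7

Expand innermost to outermost. Recall ⊕ takes the minimum of its arguments and ⊗ takes their sum. Working out the expression (((-4 ⊗ 3) ⊕ (0 ⊗ 10)) ⊕ ((-2 ⊕ 6) ⊗ (-5 ⊗ 0))) gives -7.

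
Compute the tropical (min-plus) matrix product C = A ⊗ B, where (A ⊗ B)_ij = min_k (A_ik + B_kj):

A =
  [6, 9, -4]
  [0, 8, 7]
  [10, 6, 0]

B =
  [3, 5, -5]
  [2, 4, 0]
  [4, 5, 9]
A ⊗ B =
  [0, 1, 1]
  [3, 5, -5]
  [4, 5, 5]

Apply the min-plus product entry-by-entry:
  C[0][0] = min over k of (A[0][0] + B[0][0] = 6 + 3 = 9, A[0][1] + B[1][0] = 9 + 2 = 11, A[0][2] + B[2][0] = -4 + 4 = 0) = 0 (attained at k = 2)
  C[0][1] = min over k of (A[0][0] + B[0][1] = 6 + 5 = 11, A[0][1] + B[1][1] = 9 + 4 = 13, A[0][2] + B[2][1] = -4 + 5 = 1) = 1 (attained at k = 2)
  C[0][2] = min over k of (A[0][0] + B[0][2] = 6 + -5 = 1, A[0][1] + B[1][2] = 9 + 0 = 9, A[0][2] + B[2][2] = -4 + 9 = 5) = 1 (attained at k = 0)
  C[1][0] = min over k of (A[1][0] + B[0][0] = 0 + 3 = 3, A[1][1] + B[1][0] = 8 + 2 = 10, A[1][2] + B[2][0] = 7 + 4 = 11) = 3 (attained at k = 0)
  C[1][1] = min over k of (A[1][0] + B[0][1] = 0 + 5 = 5, A[1][1] + B[1][1] = 8 + 4 = 12, A[1][2] + B[2][1] = 7 + 5 = 12) = 5 (attained at k = 0)
  C[1][2] = min over k of (A[1][0] + B[0][2] = 0 + -5 = -5, A[1][1] + B[1][2] = 8 + 0 = 8, A[1][2] + B[2][2] = 7 + 9 = 16) = -5 (attained at k = 0)
  C[2][0] = min over k of (A[2][0] + B[0][0] = 10 + 3 = 13, A[2][1] + B[1][0] = 6 + 2 = 8, A[2][2] + B[2][0] = 0 + 4 = 4) = 4 (attained at k = 2)
  C[2][1] = min over k of (A[2][0] + B[0][1] = 10 + 5 = 15, A[2][1] + B[1][1] = 6 + 4 = 10, A[2][2] + B[2][1] = 0 + 5 = 5) = 5 (attained at k = 2)
  C[2][2] = min over k of (A[2][0] + B[0][2] = 10 + -5 = 5, A[2][1] + B[1][2] = 6 + 0 = 6, A[2][2] + B[2][2] = 0 + 9 = 9) = 5 (attained at k = 0)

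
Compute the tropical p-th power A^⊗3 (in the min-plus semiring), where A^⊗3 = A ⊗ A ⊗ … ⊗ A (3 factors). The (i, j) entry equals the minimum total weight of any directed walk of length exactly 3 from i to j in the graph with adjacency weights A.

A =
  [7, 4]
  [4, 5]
A^⊗3 =
  [13, 12]
  [12, 13]

Each entry (A^⊗3)_ij equals the minimum over all length-3 walks i = v_0 → v_1 → … → v_3 = j of Σ_t A[v_t][v_{t+1}]. For example, for (i, j) = (0, 1) we minimise over 4 possible intermediate vertex sequences; the minimum is 12, attained along the walk 0 → 1 → 0 → 1.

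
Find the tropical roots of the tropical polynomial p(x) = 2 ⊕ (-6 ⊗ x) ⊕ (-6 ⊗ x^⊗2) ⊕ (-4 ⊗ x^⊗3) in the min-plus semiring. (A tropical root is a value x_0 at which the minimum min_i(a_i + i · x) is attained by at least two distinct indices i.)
Roots: {-2, 0, 8}

Each tropical root is a break point of the lower envelope of the lines y = a_i + i · x (there are 4 lines, with slopes 0, 1, ..., 3). Only the lines that attain the minimum somewhere contribute to roots; other lines are dominated. Here the surviving (envelope) indices are i = 3, i = 2, i = 1, i = 0.
Intersections between consecutive envelope lines give the roots: for adjacent envelope indices i < j the intersection is x = (a_i − a_j) / (j − i). Reading off the sorted break points: {-2, 0, 8}.
Verification: at each break x_0, at least two indices attain the minimum of min_i(a_i + i · x_0).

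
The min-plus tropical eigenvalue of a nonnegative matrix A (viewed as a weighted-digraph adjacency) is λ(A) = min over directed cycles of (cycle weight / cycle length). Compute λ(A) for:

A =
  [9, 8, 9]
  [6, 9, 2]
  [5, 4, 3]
λ(A) = 3

Enumerate directed cycles and compute their means (weight / length). Sample:
  cycle 0 → 0: weight = 9, length = 1, mean = 9/1 ≈ 9.000
  cycle 1 → 1: weight = 9, length = 1, mean = 9/1 ≈ 9.000
  cycle 2 → 2: weight = 3, length = 1, mean = 3/1 ≈ 3.000
  cycle 0 → 1 → 0: weight = 14, length = 2, mean = 14/2 ≈ 7.000
  cycle 0 → 2 → 0: weight = 14, length = 2, mean = 14/2 ≈ 7.000
  cycle 1 → 0 → 1: weight = 14, length = 2, mean = 14/2 ≈ 7.000
Minimum mean = 3.000, attained e.g. along the cycle 2 → 2 with weight 3 and length 1. So λ(A) = 3/1 = 3.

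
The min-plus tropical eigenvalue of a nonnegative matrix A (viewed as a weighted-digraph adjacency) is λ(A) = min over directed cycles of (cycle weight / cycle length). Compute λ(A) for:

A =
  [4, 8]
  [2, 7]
λ(A) = 4

Enumerate directed cycles and compute their means (weight / length). Sample:
  cycle 0 → 0: weight = 4, length = 1, mean = 4/1 ≈ 4.000
  cycle 1 → 1: weight = 7, length = 1, mean = 7/1 ≈ 7.000
  cycle 0 → 1 → 0: weight = 10, length = 2, mean = 10/2 ≈ 5.000
  cycle 1 → 0 → 1: weight = 10, length = 2, mean = 10/2 ≈ 5.000
Minimum mean = 4.000, attained e.g. along the cycle 0 → 0 with weight 4 and length 1. So λ(A) = 4/1 = 4.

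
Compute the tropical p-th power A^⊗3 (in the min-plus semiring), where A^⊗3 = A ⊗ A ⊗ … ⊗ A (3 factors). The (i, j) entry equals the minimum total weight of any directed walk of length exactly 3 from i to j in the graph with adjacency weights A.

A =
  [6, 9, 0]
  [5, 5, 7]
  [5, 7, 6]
A^⊗3 =
  [11, 12, 5]
  [10, 12, 10]
  [10, 12, 11]

Each entry (A^⊗3)_ij equals the minimum over all length-3 walks i = v_0 → v_1 → … → v_3 = j of Σ_t A[v_t][v_{t+1}]. For example, for (i, j) = (0, 2) we minimise over 9 possible intermediate vertex sequences; the minimum is 5, attained along the walk 0 → 2 → 0 → 2.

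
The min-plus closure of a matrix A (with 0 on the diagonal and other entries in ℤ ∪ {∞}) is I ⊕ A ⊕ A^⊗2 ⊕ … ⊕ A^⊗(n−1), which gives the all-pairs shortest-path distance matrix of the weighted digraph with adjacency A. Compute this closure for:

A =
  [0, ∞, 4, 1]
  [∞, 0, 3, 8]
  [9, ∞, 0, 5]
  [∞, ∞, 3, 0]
Closure =
  [0, ∞, 4, 1]
  [12, 0, 3, 8]
  [9, ∞, 0, 5]
  [12, ∞, 3, 0]

This is the Floyd-Warshall all-pairs shortest-path computation. For each intermediate vertex k = 0, 1, …, 3, update dist[i][j] ← min(dist[i][j], dist[i][k] + dist[k][j]). The final matrix gives, for each (i, j), the minimum total weight of any directed path from i to j (possibly empty when i = j).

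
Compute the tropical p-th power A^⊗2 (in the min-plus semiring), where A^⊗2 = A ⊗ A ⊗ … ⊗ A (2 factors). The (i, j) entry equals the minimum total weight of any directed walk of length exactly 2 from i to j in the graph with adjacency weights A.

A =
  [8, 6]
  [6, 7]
A^⊗2 =
  [12, 13]
  [13, 12]

Each entry (A^⊗2)_ij equals the minimum over all length-2 walks i = v_0 → v_1 → … → v_2 = j of Σ_t A[v_t][v_{t+1}]. For example, for (i, j) = (0, 1) we minimise over 2 possible intermediate vertex sequences; the minimum is 13, attained along the walk 0 → 1 → 1.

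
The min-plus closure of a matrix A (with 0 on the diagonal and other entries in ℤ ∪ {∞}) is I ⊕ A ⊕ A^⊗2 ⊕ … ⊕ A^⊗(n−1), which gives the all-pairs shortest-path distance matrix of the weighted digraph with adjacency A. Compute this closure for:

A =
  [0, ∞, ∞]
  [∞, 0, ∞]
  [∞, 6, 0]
Closure =
  [0, ∞, ∞]
  [∞, 0, ∞]
  [∞, 6, 0]

This is the Floyd-Warshall all-pairs shortest-path computation. For each intermediate vertex k = 0, 1, …, 2, update dist[i][j] ← min(dist[i][j], dist[i][k] + dist[k][j]). The final matrix gives, for each (i, j), the minimum total weight of any directed path from i to j (possibly empty when i = j).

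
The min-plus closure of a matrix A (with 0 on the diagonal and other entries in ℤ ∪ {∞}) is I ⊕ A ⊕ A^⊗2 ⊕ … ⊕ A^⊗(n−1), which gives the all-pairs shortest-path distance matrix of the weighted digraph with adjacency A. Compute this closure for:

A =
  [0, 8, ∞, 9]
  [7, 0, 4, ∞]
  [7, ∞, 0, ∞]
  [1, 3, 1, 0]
Closure =
  [0, 8, 10, 9]
  [7, 0, 4, 16]
  [7, 15, 0, 16]
  [1, 3, 1, 0]

This is the Floyd-Warshall all-pairs shortest-path computation. For each intermediate vertex k = 0, 1, …, 3, update dist[i][j] ← min(dist[i][j], dist[i][k] + dist[k][j]). The final matrix gives, for each (i, j), the minimum total weight of any directed path from i to j (possibly empty when i = j).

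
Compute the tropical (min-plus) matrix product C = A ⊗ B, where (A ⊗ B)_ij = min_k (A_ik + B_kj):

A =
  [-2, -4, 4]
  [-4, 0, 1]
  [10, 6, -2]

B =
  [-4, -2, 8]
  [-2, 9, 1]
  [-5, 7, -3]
A ⊗ B =
  [-6, -4, -3]
  [-8, -6, -2]
  [-7, 5, -5]

Apply the min-plus product entry-by-entry:
  C[0][0] = min over k of (A[0][0] + B[0][0] = -2 + -4 = -6, A[0][1] + B[1][0] = -4 + -2 = -6, A[0][2] + B[2][0] = 4 + -5 = -1) = -6 (attained at k = 0)
  C[0][1] = min over k of (A[0][0] + B[0][1] = -2 + -2 = -4, A[0][1] + B[1][1] = -4 + 9 = 5, A[0][2] + B[2][1] = 4 + 7 = 11) = -4 (attained at k = 0)
  C[0][2] = min over k of (A[0][0] + B[0][2] = -2 + 8 = 6, A[0][1] + B[1][2] = -4 + 1 = -3, A[0][2] + B[2][2] = 4 + -3 = 1) = -3 (attained at k = 1)
  C[1][0] = min over k of (A[1][0] + B[0][0] = -4 + -4 = -8, A[1][1] + B[1][0] = 0 + -2 = -2, A[1][2] + B[2][0] = 1 + -5 = -4) = -8 (attained at k = 0)
  C[1][1] = min over k of (A[1][0] + B[0][1] = -4 + -2 = -6, A[1][1] + B[1][1] = 0 + 9 = 9, A[1][2] + B[2][1] = 1 + 7 = 8) = -6 (attained at k = 0)
  C[1][2] = min over k of (A[1][0] + B[0][2] = -4 + 8 = 4, A[1][1] + B[1][2] = 0 + 1 = 1, A[1][2] + B[2][2] = 1 + -3 = -2) = -2 (attained at k = 2)
  C[2][0] = min over k of (A[2][0] + B[0][0] = 10 + -4 = 6, A[2][1] + B[1][0] = 6 + -2 = 4, A[2][2] + B[2][0] = -2 + -5 = -7) = -7 (attained at k = 2)
  C[2][1] = min over k of (A[2][0] + B[0][1] = 10 + -2 = 8, A[2][1] + B[1][1] = 6 + 9 = 15, A[2][2] + B[2][1] = -2 + 7 = 5) = 5 (attained at k = 2)
  C[2][2] = min over k of (A[2][0] + B[0][2] = 10 + 8 = 18, A[2][1] + B[1][2] = 6 + 1 = 7, A[2][2] + B[2][2] = -2 + -3 = -5) = -5 (attained at k = 2)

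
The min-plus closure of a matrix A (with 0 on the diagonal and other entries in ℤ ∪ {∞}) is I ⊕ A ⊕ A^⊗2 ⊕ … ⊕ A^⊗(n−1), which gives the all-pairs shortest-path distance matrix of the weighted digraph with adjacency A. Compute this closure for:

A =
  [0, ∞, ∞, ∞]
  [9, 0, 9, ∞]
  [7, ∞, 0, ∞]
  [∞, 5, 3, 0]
Closure =
  [0, ∞, ∞, ∞]
  [9, 0, 9, ∞]
  [7, ∞, 0, ∞]
  [10, 5, 3, 0]

This is the Floyd-Warshall all-pairs shortest-path computation. For each intermediate vertex k = 0, 1, …, 3, update dist[i][j] ← min(dist[i][j], dist[i][k] + dist[k][j]). The final matrix gives, for each (i, j), the minimum total weight of any directed path from i to j (possibly empty when i = j).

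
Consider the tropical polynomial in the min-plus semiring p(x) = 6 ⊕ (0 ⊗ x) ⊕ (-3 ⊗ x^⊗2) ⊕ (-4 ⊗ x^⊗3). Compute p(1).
p(1) = -1

A tropical monomial a ⊗ x^⊗i evaluates to a + i · x. Evaluating each term at x = 1:
  Term 0 contributes 6 + 0 · 1 = 6
  Term 1 contributes 0 + 1 · 1 = 1
  Term 2 contributes -3 + 2 · 1 = -1
  Term 3 contributes -4 + 3 · 1 = -1
p(1) = ⊕ of these = min[6, 1, -1, -1] = -1.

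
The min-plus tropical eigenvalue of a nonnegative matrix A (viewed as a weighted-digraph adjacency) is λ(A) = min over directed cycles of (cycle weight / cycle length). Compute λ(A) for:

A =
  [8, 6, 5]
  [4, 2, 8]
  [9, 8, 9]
λ(A) = 2

Enumerate directed cycles and compute their means (weight / length). Sample:
  cycle 0 → 0: weight = 8, length = 1, mean = 8/1 ≈ 8.000
  cycle 1 → 1: weight = 2, length = 1, mean = 2/1 ≈ 2.000
  cycle 2 → 2: weight = 9, length = 1, mean = 9/1 ≈ 9.000
  cycle 0 → 1 → 0: weight = 10, length = 2, mean = 10/2 ≈ 5.000
  cycle 0 → 2 → 0: weight = 14, length = 2, mean = 14/2 ≈ 7.000
  cycle 1 → 0 → 1: weight = 10, length = 2, mean = 10/2 ≈ 5.000
Minimum mean = 2.000, attained e.g. along the cycle 1 → 1 with weight 2 and length 1. So λ(A) = 2/1 = 2.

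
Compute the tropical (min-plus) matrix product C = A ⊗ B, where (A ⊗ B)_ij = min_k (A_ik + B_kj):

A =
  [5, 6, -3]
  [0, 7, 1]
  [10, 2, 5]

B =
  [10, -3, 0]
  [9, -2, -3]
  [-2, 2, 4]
A ⊗ B =
  [-5, -1, 1]
  [-1, -3, 0]
  [3, 0, -1]

Apply the min-plus product entry-by-entry:
  C[0][0] = min over k of (A[0][0] + B[0][0] = 5 + 10 = 15, A[0][1] + B[1][0] = 6 + 9 = 15, A[0][2] + B[2][0] = -3 + -2 = -5) = -5 (attained at k = 2)
  C[0][1] = min over k of (A[0][0] + B[0][1] = 5 + -3 = 2, A[0][1] + B[1][1] = 6 + -2 = 4, A[0][2] + B[2][1] = -3 + 2 = -1) = -1 (attained at k = 2)
  C[0][2] = min over k of (A[0][0] + B[0][2] = 5 + 0 = 5, A[0][1] + B[1][2] = 6 + -3 = 3, A[0][2] + B[2][2] = -3 + 4 = 1) = 1 (attained at k = 2)
  C[1][0] = min over k of (A[1][0] + B[0][0] = 0 + 10 = 10, A[1][1] + B[1][0] = 7 + 9 = 16, A[1][2] + B[2][0] = 1 + -2 = -1) = -1 (attained at k = 2)
  C[1][1] = min over k of (A[1][0] + B[0][1] = 0 + -3 = -3, A[1][1] + B[1][1] = 7 + -2 = 5, A[1][2] + B[2][1] = 1 + 2 = 3) = -3 (attained at k = 0)
  C[1][2] = min over k of (A[1][0] + B[0][2] = 0 + 0 = 0, A[1][1] + B[1][2] = 7 + -3 = 4, A[1][2] + B[2][2] = 1 + 4 = 5) = 0 (attained at k = 0)
  C[2][0] = min over k of (A[2][0] + B[0][0] = 10 + 10 = 20, A[2][1] + B[1][0] = 2 + 9 = 11, A[2][2] + B[2][0] = 5 + -2 = 3) = 3 (attained at k = 2)
  C[2][1] = min over k of (A[2][0] + B[0][1] = 10 + -3 = 7, A[2][1] + B[1][1] = 2 + -2 = 0, A[2][2] + B[2][1] = 5 + 2 = 7) = 0 (attained at k = 1)
  C[2][2] = min over k of (A[2][0] + B[0][2] = 10 + 0 = 10, A[2][1] + B[1][2] = 2 + -3 = -1, A[2][2] + B[2][2] = 5 + 4 = 9) = -1 (attained at k = 1)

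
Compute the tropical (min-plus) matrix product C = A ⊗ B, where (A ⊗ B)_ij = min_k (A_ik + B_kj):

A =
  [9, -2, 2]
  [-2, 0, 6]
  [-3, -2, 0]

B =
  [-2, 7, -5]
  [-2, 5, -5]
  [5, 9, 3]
A ⊗ B =
  [-4, 3, -7]
  [-4, 5, -7]
  [-5, 3, -8]

Apply the min-plus product entry-by-entry:
  C[0][0] = min over k of (A[0][0] + B[0][0] = 9 + -2 = 7, A[0][1] + B[1][0] = -2 + -2 = -4, A[0][2] + B[2][0] = 2 + 5 = 7) = -4 (attained at k = 1)
  C[0][1] = min over k of (A[0][0] + B[0][1] = 9 + 7 = 16, A[0][1] + B[1][1] = -2 + 5 = 3, A[0][2] + B[2][1] = 2 + 9 = 11) = 3 (attained at k = 1)
  C[0][2] = min over k of (A[0][0] + B[0][2] = 9 + -5 = 4, A[0][1] + B[1][2] = -2 + -5 = -7, A[0][2] + B[2][2] = 2 + 3 = 5) = -7 (attained at k = 1)
  C[1][0] = min over k of (A[1][0] + B[0][0] = -2 + -2 = -4, A[1][1] + B[1][0] = 0 + -2 = -2, A[1][2] + B[2][0] = 6 + 5 = 11) = -4 (attained at k = 0)
  C[1][1] = min over k of (A[1][0] + B[0][1] = -2 + 7 = 5, A[1][1] + B[1][1] = 0 + 5 = 5, A[1][2] + B[2][1] = 6 + 9 = 15) = 5 (attained at k = 0)
  C[1][2] = min over k of (A[1][0] + B[0][2] = -2 + -5 = -7, A[1][1] + B[1][2] = 0 + -5 = -5, A[1][2] + B[2][2] = 6 + 3 = 9) = -7 (attained at k = 0)
  C[2][0] = min over k of (A[2][0] + B[0][0] = -3 + -2 = -5, A[2][1] + B[1][0] = -2 + -2 = -4, A[2][2] + B[2][0] = 0 + 5 = 5) = -5 (attained at k = 0)
  C[2][1] = min over k of (A[2][0] + B[0][1] = -3 + 7 = 4, A[2][1] + B[1][1] = -2 + 5 = 3, A[2][2] + B[2][1] = 0 + 9 = 9) = 3 (attained at k = 1)
  C[2][2] = min over k of (A[2][0] + B[0][2] = -3 + -5 = -8, A[2][1] + B[1][2] = -2 + -5 = -7, A[2][2] + B[2][2] = 0 + 3 = 3) = -8 (attained at k = 0)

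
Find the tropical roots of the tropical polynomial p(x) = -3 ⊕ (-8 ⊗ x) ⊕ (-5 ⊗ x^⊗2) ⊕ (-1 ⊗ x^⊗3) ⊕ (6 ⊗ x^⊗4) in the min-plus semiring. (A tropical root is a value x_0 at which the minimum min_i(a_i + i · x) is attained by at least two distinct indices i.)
Roots: {-7, -4, -3, 5}

Each tropical root is a break point of the lower envelope of the lines y = a_i + i · x (there are 5 lines, with slopes 0, 1, ..., 4). Only the lines that attain the minimum somewhere contribute to roots; other lines are dominated. Here the surviving (envelope) indices are i = 4, i = 3, i = 2, i = 1, i = 0.
Intersections between consecutive envelope lines give the roots: for adjacent envelope indices i < j the intersection is x = (a_i − a_j) / (j − i). Reading off the sorted break points: {-7, -4, -3, 5}.
Verification: at each break x_0, at least two indices attain the minimum of min_i(a_i + i · x_0).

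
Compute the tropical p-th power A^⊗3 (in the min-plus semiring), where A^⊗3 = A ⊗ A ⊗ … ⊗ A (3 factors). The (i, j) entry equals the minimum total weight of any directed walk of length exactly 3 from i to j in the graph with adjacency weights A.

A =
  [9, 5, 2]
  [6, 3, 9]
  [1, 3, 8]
A^⊗3 =
  [11, 8, 5]
  [9, 9, 11]
  [4, 6, 11]

Each entry (A^⊗3)_ij equals the minimum over all length-3 walks i = v_0 → v_1 → … → v_3 = j of Σ_t A[v_t][v_{t+1}]. For example, for (i, j) = (0, 2) we minimise over 9 possible intermediate vertex sequences; the minimum is 5, attained along the walk 0 → 2 → 0 → 2.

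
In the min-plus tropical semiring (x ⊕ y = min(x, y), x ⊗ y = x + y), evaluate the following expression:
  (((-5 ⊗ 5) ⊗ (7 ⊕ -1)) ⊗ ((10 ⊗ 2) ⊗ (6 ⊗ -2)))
(((-5 ⊗ 5) ⊗ (7 ⊕ -1)) ⊗ ((10 ⊗ 2) ⊗ (6 ⊗ -2))) = 15

Expand innermost to outermost. Recall ⊕ takes the minimum of its arguments and ⊗ takes their sum. Working out the expression (((-5 ⊗ 5) ⊗ (7 ⊕ -1)) ⊗ ((10 ⊗ 2) ⊗ (6 ⊗ -2))) gives 15.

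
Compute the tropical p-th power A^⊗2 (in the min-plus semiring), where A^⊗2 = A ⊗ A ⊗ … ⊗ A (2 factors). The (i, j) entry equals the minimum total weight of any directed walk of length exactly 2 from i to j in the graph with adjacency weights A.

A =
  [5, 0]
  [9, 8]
A^⊗2 =
  [9, 5]
  [14, 9]

Each entry (A^⊗2)_ij equals the minimum over all length-2 walks i = v_0 → v_1 → … → v_2 = j of Σ_t A[v_t][v_{t+1}]. For example, for (i, j) = (0, 1) we minimise over 2 possible intermediate vertex sequences; the minimum is 5, attained along the walk 0 → 0 → 1.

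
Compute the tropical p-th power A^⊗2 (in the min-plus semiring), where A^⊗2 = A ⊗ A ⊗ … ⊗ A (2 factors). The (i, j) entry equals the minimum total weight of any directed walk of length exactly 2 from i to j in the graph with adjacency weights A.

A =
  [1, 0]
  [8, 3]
A^⊗2 =
  [2, 1]
  [9, 6]

Each entry (A^⊗2)_ij equals the minimum over all length-2 walks i = v_0 → v_1 → … → v_2 = j of Σ_t A[v_t][v_{t+1}]. For example, for (i, j) = (0, 1) we minimise over 2 possible intermediate vertex sequences; the minimum is 1, attained along the walk 0 → 0 → 1.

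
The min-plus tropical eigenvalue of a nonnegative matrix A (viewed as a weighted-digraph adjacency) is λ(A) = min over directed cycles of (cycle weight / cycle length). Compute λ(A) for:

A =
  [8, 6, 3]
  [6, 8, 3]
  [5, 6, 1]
λ(A) = 1

Enumerate directed cycles and compute their means (weight / length). Sample:
  cycle 0 → 0: weight = 8, length = 1, mean = 8/1 ≈ 8.000
  cycle 1 → 1: weight = 8, length = 1, mean = 8/1 ≈ 8.000
  cycle 2 → 2: weight = 1, length = 1, mean = 1/1 ≈ 1.000
  cycle 0 → 1 → 0: weight = 12, length = 2, mean = 12/2 ≈ 6.000
  cycle 0 → 2 → 0: weight = 8, length = 2, mean = 8/2 ≈ 4.000
  cycle 1 → 0 → 1: weight = 12, length = 2, mean = 12/2 ≈ 6.000
Minimum mean = 1.000, attained e.g. along the cycle 2 → 2 with weight 1 and length 1. So λ(A) = 1/1 = 1.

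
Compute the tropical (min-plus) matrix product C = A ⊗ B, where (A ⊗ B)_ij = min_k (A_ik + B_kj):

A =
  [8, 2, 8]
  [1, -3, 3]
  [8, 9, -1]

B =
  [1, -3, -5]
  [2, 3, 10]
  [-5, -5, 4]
A ⊗ B =
  [3, 3, 3]
  [-2, -2, -4]
  [-6, -6, 3]

Apply the min-plus product entry-by-entry:
  C[0][0] = min over k of (A[0][0] + B[0][0] = 8 + 1 = 9, A[0][1] + B[1][0] = 2 + 2 = 4, A[0][2] + B[2][0] = 8 + -5 = 3) = 3 (attained at k = 2)
  C[0][1] = min over k of (A[0][0] + B[0][1] = 8 + -3 = 5, A[0][1] + B[1][1] = 2 + 3 = 5, A[0][2] + B[2][1] = 8 + -5 = 3) = 3 (attained at k = 2)
  C[0][2] = min over k of (A[0][0] + B[0][2] = 8 + -5 = 3, A[0][1] + B[1][2] = 2 + 10 = 12, A[0][2] + B[2][2] = 8 + 4 = 12) = 3 (attained at k = 0)
  C[1][0] = min over k of (A[1][0] + B[0][0] = 1 + 1 = 2, A[1][1] + B[1][0] = -3 + 2 = -1, A[1][2] + B[2][0] = 3 + -5 = -2) = -2 (attained at k = 2)
  C[1][1] = min over k of (A[1][0] + B[0][1] = 1 + -3 = -2, A[1][1] + B[1][1] = -3 + 3 = 0, A[1][2] + B[2][1] = 3 + -5 = -2) = -2 (attained at k = 0)
  C[1][2] = min over k of (A[1][0] + B[0][2] = 1 + -5 = -4, A[1][1] + B[1][2] = -3 + 10 = 7, A[1][2] + B[2][2] = 3 + 4 = 7) = -4 (attained at k = 0)
  C[2][0] = min over k of (A[2][0] + B[0][0] = 8 + 1 = 9, A[2][1] + B[1][0] = 9 + 2 = 11, A[2][2] + B[2][0] = -1 + -5 = -6) = -6 (attained at k = 2)
  C[2][1] = min over k of (A[2][0] + B[0][1] = 8 + -3 = 5, A[2][1] + B[1][1] = 9 + 3 = 12, A[2][2] + B[2][1] = -1 + -5 = -6) = -6 (attained at k = 2)
  C[2][2] = min over k of (A[2][0] + B[0][2] = 8 + -5 = 3, A[2][1] + B[1][2] = 9 + 10 = 19, A[2][2] + B[2][2] = -1 + 4 = 3) = 3 (attained at k = 0)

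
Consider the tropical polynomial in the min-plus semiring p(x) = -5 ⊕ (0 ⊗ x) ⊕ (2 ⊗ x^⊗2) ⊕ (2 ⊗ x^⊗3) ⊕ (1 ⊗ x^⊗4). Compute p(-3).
p(-3) = -11

A tropical monomial a ⊗ x^⊗i evaluates to a + i · x. Evaluating each term at x = -3:
  Term 0 contributes -5 + 0 · -3 = -5
  Term 1 contributes 0 + 1 · -3 = -3
  Term 2 contributes 2 + 2 · -3 = -4
  Term 3 contributes 2 + 3 · -3 = -7
  Term 4 contributes 1 + 4 · -3 = -11
p(-3) = ⊕ of these = min[-5, -3, -4, -7, -11] = -11.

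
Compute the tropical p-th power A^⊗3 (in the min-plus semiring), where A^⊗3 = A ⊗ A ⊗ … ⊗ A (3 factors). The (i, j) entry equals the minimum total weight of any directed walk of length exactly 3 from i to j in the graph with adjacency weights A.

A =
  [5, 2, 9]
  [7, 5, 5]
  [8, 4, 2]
A^⊗3 =
  [14, 11, 9]
  [15, 11, 9]
  [12, 8, 6]

Each entry (A^⊗3)_ij equals the minimum over all length-3 walks i = v_0 → v_1 → … → v_3 = j of Σ_t A[v_t][v_{t+1}]. For example, for (i, j) = (0, 2) we minimise over 9 possible intermediate vertex sequences; the minimum is 9, attained along the walk 0 → 1 → 2 → 2.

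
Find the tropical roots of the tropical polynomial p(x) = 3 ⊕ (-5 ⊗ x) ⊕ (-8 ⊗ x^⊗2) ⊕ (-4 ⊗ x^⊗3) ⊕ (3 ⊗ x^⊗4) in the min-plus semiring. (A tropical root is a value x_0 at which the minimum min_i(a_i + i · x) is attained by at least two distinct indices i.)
Roots: {-7, -4, 3, 8}

Each tropical root is a break point of the lower envelope of the lines y = a_i + i · x (there are 5 lines, with slopes 0, 1, ..., 4). Only the lines that attain the minimum somewhere contribute to roots; other lines are dominated. Here the surviving (envelope) indices are i = 4, i = 3, i = 2, i = 1, i = 0.
Intersections between consecutive envelope lines give the roots: for adjacent envelope indices i < j the intersection is x = (a_i − a_j) / (j − i). Reading off the sorted break points: {-7, -4, 3, 8}.
Verification: at each break x_0, at least two indices attain the minimum of min_i(a_i + i · x_0).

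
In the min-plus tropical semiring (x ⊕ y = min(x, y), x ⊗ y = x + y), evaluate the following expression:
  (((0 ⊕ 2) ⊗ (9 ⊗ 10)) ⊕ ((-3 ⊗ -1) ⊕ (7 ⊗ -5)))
(((0 ⊕ 2) ⊗ (9 ⊗ 10)) ⊕ ((-3 ⊗ -1) ⊕ (7 ⊗ -5))) = -4

Expand innermost to outermost. Recall ⊕ takes the minimum of its arguments and ⊗ takes their sum. Working out the expression (((0 ⊕ 2) ⊗ (9 ⊗ 10)) ⊕ ((-3 ⊗ -1) ⊕ (7 ⊗ -5))) gives -4.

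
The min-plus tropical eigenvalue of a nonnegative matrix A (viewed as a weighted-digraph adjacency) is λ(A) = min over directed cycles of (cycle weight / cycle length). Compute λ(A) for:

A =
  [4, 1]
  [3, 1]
λ(A) = 1

Enumerate directed cycles and compute their means (weight / length). Sample:
  cycle 0 → 0: weight = 4, length = 1, mean = 4/1 ≈ 4.000
  cycle 1 → 1: weight = 1, length = 1, mean = 1/1 ≈ 1.000
  cycle 0 → 1 → 0: weight = 4, length = 2, mean = 4/2 ≈ 2.000
  cycle 1 → 0 → 1: weight = 4, length = 2, mean = 4/2 ≈ 2.000
Minimum mean = 1.000, attained e.g. along the cycle 1 → 1 with weight 1 and length 1. So λ(A) = 1/1 = 1.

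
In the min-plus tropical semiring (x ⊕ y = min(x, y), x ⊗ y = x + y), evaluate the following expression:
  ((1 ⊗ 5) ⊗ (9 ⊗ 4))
((1 ⊗ 5) ⊗ (9 ⊗ 4)) = 19

Expand innermost to outermost. Recall ⊕ takes the minimum of its arguments and ⊗ takes their sum. Working out the expression ((1 ⊗ 5) ⊗ (9 ⊗ 4)) gives 19.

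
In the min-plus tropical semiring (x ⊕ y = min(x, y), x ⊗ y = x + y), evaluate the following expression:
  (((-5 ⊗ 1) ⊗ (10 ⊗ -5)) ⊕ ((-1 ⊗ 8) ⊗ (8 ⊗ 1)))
(((-5 ⊗ 1) ⊗ (10 ⊗ -5)) ⊕ ((-1 ⊗ 8) ⊗ (8 ⊗ 1))) = 1

Expand innermost to outermost. Recall ⊕ takes the minimum of its arguments and ⊗ takes their sum. Working out the expression (((-5 ⊗ 1) ⊗ (10 ⊗ -5)) ⊕ ((-1 ⊗ 8) ⊗ (8 ⊗ 1))) gives 1.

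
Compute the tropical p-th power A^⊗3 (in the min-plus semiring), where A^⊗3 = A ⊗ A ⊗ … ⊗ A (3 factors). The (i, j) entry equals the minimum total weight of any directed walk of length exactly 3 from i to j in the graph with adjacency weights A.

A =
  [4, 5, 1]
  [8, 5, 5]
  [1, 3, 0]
A^⊗3 =
  [2, 4, 1]
  [6, 8, 5]
  [1, 3, 0]

Each entry (A^⊗3)_ij equals the minimum over all length-3 walks i = v_0 → v_1 → … → v_3 = j of Σ_t A[v_t][v_{t+1}]. For example, for (i, j) = (0, 2) we minimise over 9 possible intermediate vertex sequences; the minimum is 1, attained along the walk 0 → 2 → 2 → 2.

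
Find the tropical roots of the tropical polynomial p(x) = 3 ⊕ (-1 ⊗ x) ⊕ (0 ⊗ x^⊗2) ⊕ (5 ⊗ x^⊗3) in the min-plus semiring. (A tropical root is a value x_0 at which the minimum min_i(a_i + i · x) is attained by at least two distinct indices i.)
Roots: {-5, -1, 4}

Each tropical root is a break point of the lower envelope of the lines y = a_i + i · x (there are 4 lines, with slopes 0, 1, ..., 3). Only the lines that attain the minimum somewhere contribute to roots; other lines are dominated. Here the surviving (envelope) indices are i = 3, i = 2, i = 1, i = 0.
Intersections between consecutive envelope lines give the roots: for adjacent envelope indices i < j the intersection is x = (a_i − a_j) / (j − i). Reading off the sorted break points: {-5, -1, 4}.
Verification: at each break x_0, at least two indices attain the minimum of min_i(a_i + i · x_0).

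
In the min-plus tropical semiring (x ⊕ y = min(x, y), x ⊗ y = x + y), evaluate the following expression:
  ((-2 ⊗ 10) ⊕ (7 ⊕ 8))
((-2 ⊗ 10) ⊕ (7 ⊕ 8)) = 7

Expand innermost to outermost. Recall ⊕ takes the minimum of its arguments and ⊗ takes their sum. Working out the expression ((-2 ⊗ 10) ⊕ (7 ⊕ 8)) gives 7.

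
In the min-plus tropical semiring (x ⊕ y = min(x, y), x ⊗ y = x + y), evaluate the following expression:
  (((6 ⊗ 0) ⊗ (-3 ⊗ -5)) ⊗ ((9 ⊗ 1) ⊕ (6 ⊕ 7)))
(((6 ⊗ 0) ⊗ (-3 ⊗ -5)) ⊗ ((9 ⊗ 1) ⊕ (6 ⊕ 7))) = 4

Expand innermost to outermost. Recall ⊕ takes the minimum of its arguments and ⊗ takes their sum. Working out the expression (((6 ⊗ 0) ⊗ (-3 ⊗ -5)) ⊗ ((9 ⊗ 1) ⊕ (6 ⊕ 7))) gives 4.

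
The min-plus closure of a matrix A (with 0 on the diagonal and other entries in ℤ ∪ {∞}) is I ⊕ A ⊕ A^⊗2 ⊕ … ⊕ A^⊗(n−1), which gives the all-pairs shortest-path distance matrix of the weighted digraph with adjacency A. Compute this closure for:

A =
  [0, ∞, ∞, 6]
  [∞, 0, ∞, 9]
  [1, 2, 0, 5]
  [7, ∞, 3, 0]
Closure =
  [0, 11, 9, 6]
  [13, 0, 12, 9]
  [1, 2, 0, 5]
  [4, 5, 3, 0]

This is the Floyd-Warshall all-pairs shortest-path computation. For each intermediate vertex k = 0, 1, …, 3, update dist[i][j] ← min(dist[i][j], dist[i][k] + dist[k][j]). The final matrix gives, for each (i, j), the minimum total weight of any directed path from i to j (possibly empty when i = j).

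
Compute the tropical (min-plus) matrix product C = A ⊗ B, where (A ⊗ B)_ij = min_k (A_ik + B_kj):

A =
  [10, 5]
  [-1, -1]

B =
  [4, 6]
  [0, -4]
A ⊗ B =
  [5, 1]
  [-1, -5]

Apply the min-plus product entry-by-entry:
  C[0][0] = min over k of (A[0][0] + B[0][0] = 10 + 4 = 14, A[0][1] + B[1][0] = 5 + 0 = 5) = 5 (attained at k = 1)
  C[0][1] = min over k of (A[0][0] + B[0][1] = 10 + 6 = 16, A[0][1] + B[1][1] = 5 + -4 = 1) = 1 (attained at k = 1)
  C[1][0] = min over k of (A[1][0] + B[0][0] = -1 + 4 = 3, A[1][1] + B[1][0] = -1 + 0 = -1) = -1 (attained at k = 1)
  C[1][1] = min over k of (A[1][0] + B[0][1] = -1 + 6 = 5, A[1][1] + B[1][1] = -1 + -4 = -5) = -5 (attained at k = 1)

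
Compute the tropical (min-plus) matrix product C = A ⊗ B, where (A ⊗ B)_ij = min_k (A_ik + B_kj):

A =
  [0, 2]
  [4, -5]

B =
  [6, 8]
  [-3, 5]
A ⊗ B =
  [-1, 7]
  [-8, 0]

Apply the min-plus product entry-by-entry:
  C[0][0] = min over k of (A[0][0] + B[0][0] = 0 + 6 = 6, A[0][1] + B[1][0] = 2 + -3 = -1) = -1 (attained at k = 1)
  C[0][1] = min over k of (A[0][0] + B[0][1] = 0 + 8 = 8, A[0][1] + B[1][1] = 2 + 5 = 7) = 7 (attained at k = 1)
  C[1][0] = min over k of (A[1][0] + B[0][0] = 4 + 6 = 10, A[1][1] + B[1][0] = -5 + -3 = -8) = -8 (attained at k = 1)
  C[1][1] = min over k of (A[1][0] + B[0][1] = 4 + 8 = 12, A[1][1] + B[1][1] = -5 + 5 = 0) = 0 (attained at k = 1)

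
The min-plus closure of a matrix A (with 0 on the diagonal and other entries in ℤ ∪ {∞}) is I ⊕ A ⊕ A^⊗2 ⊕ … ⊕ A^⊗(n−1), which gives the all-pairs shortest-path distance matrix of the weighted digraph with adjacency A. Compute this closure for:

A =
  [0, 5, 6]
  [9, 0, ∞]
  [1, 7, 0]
Closure =
  [0, 5, 6]
  [9, 0, 15]
  [1, 6, 0]

This is the Floyd-Warshall all-pairs shortest-path computation. For each intermediate vertex k = 0, 1, …, 2, update dist[i][j] ← min(dist[i][j], dist[i][k] + dist[k][j]). The final matrix gives, for each (i, j), the minimum total weight of any directed path from i to j (possibly empty when i = j).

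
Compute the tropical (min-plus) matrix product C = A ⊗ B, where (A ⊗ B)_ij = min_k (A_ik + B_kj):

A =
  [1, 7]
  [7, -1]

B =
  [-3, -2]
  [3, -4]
A ⊗ B =
  [-2, -1]
  [2, -5]

Apply the min-plus product entry-by-entry:
  C[0][0] = min over k of (A[0][0] + B[0][0] = 1 + -3 = -2, A[0][1] + B[1][0] = 7 + 3 = 10) = -2 (attained at k = 0)
  C[0][1] = min over k of (A[0][0] + B[0][1] = 1 + -2 = -1, A[0][1] + B[1][1] = 7 + -4 = 3) = -1 (attained at k = 0)
  C[1][0] = min over k of (A[1][0] + B[0][0] = 7 + -3 = 4, A[1][1] + B[1][0] = -1 + 3 = 2) = 2 (attained at k = 1)
  C[1][1] = min over k of (A[1][0] + B[0][1] = 7 + -2 = 5, A[1][1] + B[1][1] = -1 + -4 = -5) = -5 (attained at k = 1)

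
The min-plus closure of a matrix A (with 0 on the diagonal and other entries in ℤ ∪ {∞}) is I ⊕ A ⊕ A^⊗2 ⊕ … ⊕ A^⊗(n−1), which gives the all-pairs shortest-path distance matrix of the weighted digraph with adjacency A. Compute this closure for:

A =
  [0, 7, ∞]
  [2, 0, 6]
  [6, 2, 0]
Closure =
  [0, 7, 13]
  [2, 0, 6]
  [4, 2, 0]

This is the Floyd-Warshall all-pairs shortest-path computation. For each intermediate vertex k = 0, 1, …, 2, update dist[i][j] ← min(dist[i][j], dist[i][k] + dist[k][j]). The final matrix gives, for each (i, j), the minimum total weight of any directed path from i to j (possibly empty when i = j).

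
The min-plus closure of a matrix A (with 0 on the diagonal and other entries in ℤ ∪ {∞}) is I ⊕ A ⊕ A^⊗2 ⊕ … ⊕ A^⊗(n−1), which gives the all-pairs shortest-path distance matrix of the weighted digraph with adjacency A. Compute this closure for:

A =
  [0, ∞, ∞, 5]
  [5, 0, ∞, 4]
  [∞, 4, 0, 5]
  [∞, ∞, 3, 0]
Closure =
  [0, 12, 8, 5]
  [5, 0, 7, 4]
  [9, 4, 0, 5]
  [12, 7, 3, 0]

This is the Floyd-Warshall all-pairs shortest-path computation. For each intermediate vertex k = 0, 1, …, 3, update dist[i][j] ← min(dist[i][j], dist[i][k] + dist[k][j]). The final matrix gives, for each (i, j), the minimum total weight of any directed path from i to j (possibly empty when i = j).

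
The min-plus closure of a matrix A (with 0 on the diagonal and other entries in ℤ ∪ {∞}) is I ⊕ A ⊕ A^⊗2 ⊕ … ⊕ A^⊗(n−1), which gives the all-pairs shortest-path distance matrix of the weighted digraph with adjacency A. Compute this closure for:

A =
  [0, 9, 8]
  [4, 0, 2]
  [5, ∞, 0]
Closure =
  [0, 9, 8]
  [4, 0, 2]
  [5, 14, 0]

This is the Floyd-Warshall all-pairs shortest-path computation. For each intermediate vertex k = 0, 1, …, 2, update dist[i][j] ← min(dist[i][j], dist[i][k] + dist[k][j]). The final matrix gives, for each (i, j), the minimum total weight of any directed path from i to j (possibly empty when i = j).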